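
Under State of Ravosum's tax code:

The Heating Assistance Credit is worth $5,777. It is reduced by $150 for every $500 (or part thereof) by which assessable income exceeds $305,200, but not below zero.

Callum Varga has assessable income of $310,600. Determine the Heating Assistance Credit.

$4,127

Heating Assistance Credit: income exceeds $305,200 by $5,400, which is 11 full-or-partial $500 increments; reduction = 11 × $150 = $1,650, leaving $4,127.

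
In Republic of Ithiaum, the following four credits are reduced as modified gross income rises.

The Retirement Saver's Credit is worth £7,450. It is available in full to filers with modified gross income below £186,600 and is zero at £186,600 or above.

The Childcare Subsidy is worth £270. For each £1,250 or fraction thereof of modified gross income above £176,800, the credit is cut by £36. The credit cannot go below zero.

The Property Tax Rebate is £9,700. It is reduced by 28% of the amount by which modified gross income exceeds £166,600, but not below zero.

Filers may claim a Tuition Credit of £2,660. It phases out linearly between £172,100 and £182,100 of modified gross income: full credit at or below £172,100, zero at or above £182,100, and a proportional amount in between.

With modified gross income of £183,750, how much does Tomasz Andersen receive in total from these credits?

Retirement Saver's Credit: £183,750 is below the £186,600 cutoff, so the full £7,450 applies.
Childcare Subsidy: income exceeds £176,800 by £6,950, which is 6 full-or-partial £1,250 increments; reduction = 6 × £36 = £216, leaving £54.
Property Tax Rebate: 28% of the £17,150 excess over £166,600 is £4,802; credit = £9,700 − £4,802 = £4,898.
Tuition Credit: £183,750 is at or above £182,100, so the credit is £0.
Total: £7,450 + £54 + £4,898 + £0 = £12,402.

£12,402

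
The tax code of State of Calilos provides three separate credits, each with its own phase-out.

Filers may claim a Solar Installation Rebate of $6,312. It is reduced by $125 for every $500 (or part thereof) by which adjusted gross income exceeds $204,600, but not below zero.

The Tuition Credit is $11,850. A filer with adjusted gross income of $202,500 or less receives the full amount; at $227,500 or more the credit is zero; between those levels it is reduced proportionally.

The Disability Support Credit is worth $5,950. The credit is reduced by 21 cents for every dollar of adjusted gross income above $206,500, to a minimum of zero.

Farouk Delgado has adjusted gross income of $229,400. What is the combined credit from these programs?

$1,203

Solar Installation Rebate: income exceeds $204,600 by $24,800, which is 50 full-or-partial $500 increments; reduction = 50 × $125 = $6,250, leaving $62.
Tuition Credit: $229,400 is at or above $227,500, so the credit is $0.
Disability Support Credit: 21% of the $22,900 excess over $206,500 is $4,809; credit = $5,950 − $4,809 = $1,141.
Total: $62 + $0 + $1,141 = $1,203.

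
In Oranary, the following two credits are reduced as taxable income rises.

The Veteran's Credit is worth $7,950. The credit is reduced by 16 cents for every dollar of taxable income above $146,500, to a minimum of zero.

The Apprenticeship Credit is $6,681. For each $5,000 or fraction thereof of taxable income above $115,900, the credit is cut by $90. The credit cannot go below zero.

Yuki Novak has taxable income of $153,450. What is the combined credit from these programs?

$12,799

Veteran's Credit: 16% of the $6,950 excess over $146,500 is $1,112; credit = $7,950 − $1,112 = $6,838.
Apprenticeship Credit: income exceeds $115,900 by $37,550, which is 8 full-or-partial $5,000 increments; reduction = 8 × $90 = $720, leaving $5,961.
Total: $6,838 + $5,961 = $12,799.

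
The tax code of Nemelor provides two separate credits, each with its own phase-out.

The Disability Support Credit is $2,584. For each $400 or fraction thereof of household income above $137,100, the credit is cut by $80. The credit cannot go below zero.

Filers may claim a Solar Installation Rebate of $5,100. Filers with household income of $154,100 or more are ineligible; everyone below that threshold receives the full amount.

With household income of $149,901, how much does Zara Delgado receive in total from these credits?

$5,100

Disability Support Credit: income exceeds $137,100 by $12,801 → 33 increments × $80 = $2,640 ≥ base, so the credit is $0.
Solar Installation Rebate: $149,901 is below the $154,100 cutoff, so the full $5,100 applies.
Total: $0 + $5,100 = $5,100.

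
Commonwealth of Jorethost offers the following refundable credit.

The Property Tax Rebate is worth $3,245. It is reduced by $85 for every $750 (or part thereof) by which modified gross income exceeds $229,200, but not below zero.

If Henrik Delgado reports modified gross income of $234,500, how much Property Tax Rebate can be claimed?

$2,565

Property Tax Rebate: income exceeds $229,200 by $5,300, which is 8 full-or-partial $750 increments; reduction = 8 × $85 = $680, leaving $2,565.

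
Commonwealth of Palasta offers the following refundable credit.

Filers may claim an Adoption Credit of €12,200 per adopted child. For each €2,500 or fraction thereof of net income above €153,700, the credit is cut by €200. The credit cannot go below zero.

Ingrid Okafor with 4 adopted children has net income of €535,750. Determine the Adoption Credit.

Adoption Credit: base = 4 × €12,200 = €48,800. income exceeds €153,700 by €382,050, which is 153 full-or-partial €2,500 increments; reduction = 153 × €200 = €30,600, leaving €18,200.

€18,200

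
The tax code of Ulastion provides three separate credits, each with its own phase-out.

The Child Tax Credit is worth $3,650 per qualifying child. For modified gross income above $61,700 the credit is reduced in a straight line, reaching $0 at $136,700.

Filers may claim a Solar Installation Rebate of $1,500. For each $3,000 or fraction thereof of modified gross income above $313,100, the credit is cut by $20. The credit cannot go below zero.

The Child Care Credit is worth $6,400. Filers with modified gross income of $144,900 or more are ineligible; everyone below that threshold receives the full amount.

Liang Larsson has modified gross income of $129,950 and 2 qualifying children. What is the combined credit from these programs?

$8,557

Child Tax Credit: base = 2 × $3,650 = $7,300. $129,950 is $68,250 into a $75,000 phase-out range, leaving 6,750/75,000 of the credit: $7,300 × 6,750/75,000 = $657.
Solar Installation Rebate: $129,950 is at or below the $313,100 threshold, so the full $1,500 applies.
Child Care Credit: $129,950 is below the $144,900 cutoff, so the full $6,400 applies.
Total: $657 + $1,500 + $6,400 = $8,557.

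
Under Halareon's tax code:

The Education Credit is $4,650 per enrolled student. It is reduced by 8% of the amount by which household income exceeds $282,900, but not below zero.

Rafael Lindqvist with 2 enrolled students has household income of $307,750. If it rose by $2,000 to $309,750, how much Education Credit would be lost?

$160

At $307,750 — base = 2 × $4,650 = $9,300. 8% of the $24,850 excess over $282,900 is $1,988; credit = $9,300 − $1,988 = $7,312.
At $309,750 — base = 2 × $4,650 = $9,300. 8% of the $26,850 excess over $282,900 is $2,148; credit = $9,300 − $2,148 = $7,152.
Lost: $7,312 − $7,152 = $160.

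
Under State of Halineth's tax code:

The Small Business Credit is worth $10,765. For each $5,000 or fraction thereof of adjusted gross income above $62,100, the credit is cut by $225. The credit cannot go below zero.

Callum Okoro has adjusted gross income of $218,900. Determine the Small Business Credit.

$3,565

Small Business Credit: income exceeds $62,100 by $156,800, which is 32 full-or-partial $5,000 increments; reduction = 32 × $225 = $7,200, leaving $3,565.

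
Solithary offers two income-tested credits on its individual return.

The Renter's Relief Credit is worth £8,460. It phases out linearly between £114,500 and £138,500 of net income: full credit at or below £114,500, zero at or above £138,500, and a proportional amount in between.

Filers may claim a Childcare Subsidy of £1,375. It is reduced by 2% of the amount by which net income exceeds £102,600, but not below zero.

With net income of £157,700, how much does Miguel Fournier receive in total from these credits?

Renter's Relief Credit: £157,700 is at or above £138,500, so the credit is £0.
Childcare Subsidy: 2% of the £55,100 excess over £102,600 is £1,102; credit = £1,375 − £1,102 = £273.
Total: £0 + £273 = £273.

£273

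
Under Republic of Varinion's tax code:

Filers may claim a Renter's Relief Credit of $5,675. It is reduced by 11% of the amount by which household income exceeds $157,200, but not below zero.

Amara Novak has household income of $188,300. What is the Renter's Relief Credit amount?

Renter's Relief Credit: 11% of the $31,100 excess over $157,200 is $3,421; credit = $5,675 − $3,421 = $2,254.

$2,254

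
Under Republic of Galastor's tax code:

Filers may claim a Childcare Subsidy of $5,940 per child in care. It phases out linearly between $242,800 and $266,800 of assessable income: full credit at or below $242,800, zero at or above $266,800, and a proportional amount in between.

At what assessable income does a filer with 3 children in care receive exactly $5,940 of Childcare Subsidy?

Full credit = 3 × $5,940 = $17,820.
$5,940 is 5,940/17,820 of the full $17,820, so 11,880/17,820 of the $24,000 range has been used: income = $242,800 + $24,000 × 11,880/17,820 = $258,800.

$258,800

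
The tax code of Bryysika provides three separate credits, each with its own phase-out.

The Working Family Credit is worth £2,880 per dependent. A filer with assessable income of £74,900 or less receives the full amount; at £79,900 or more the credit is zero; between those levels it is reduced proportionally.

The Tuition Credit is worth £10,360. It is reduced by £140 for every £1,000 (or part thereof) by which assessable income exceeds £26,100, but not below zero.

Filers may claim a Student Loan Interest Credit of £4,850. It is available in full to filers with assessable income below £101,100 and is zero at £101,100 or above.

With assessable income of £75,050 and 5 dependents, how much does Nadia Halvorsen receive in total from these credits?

Working Family Credit: base = 5 × £2,880 = £14,400. £75,050 is £150 into a £5,000 phase-out range, leaving 4,850/5,000 of the credit: £14,400 × 4,850/5,000 = £13,968.
Tuition Credit: income exceeds £26,100 by £48,950, which is 49 full-or-partial £1,000 increments; reduction = 49 × £140 = £6,860, leaving £3,500.
Student Loan Interest Credit: £75,050 is below the £101,100 cutoff, so the full £4,850 applies.
Total: £13,968 + £3,500 + £4,850 = £22,318.

£22,318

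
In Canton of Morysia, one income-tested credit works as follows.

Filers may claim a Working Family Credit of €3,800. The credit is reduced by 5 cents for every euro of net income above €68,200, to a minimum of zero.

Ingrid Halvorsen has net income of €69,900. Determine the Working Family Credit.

Working Family Credit: 5% of the €1,700 excess over €68,200 is €85; credit = €3,800 − €85 = €3,715.

€3,715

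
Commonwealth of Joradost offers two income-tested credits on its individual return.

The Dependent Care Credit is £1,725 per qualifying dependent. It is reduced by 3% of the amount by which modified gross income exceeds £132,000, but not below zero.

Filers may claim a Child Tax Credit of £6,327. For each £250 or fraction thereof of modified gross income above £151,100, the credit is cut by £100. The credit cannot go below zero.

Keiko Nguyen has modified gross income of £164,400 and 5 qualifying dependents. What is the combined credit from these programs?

Dependent Care Credit: base = 5 × £1,725 = £8,625. 3% of the £32,400 excess over £132,000 is £972; credit = £8,625 − £972 = £7,653.
Child Tax Credit: income exceeds £151,100 by £13,300, which is 54 full-or-partial £250 increments; reduction = 54 × £100 = £5,400, leaving £927.
Total: £7,653 + £927 = £8,580.

£8,580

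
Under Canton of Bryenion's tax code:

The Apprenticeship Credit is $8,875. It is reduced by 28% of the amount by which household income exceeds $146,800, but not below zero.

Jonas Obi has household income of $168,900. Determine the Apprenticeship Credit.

Apprenticeship Credit: 28% of the $22,100 excess over $146,800 is $6,188; credit = $8,875 − $6,188 = $2,687.

$2,687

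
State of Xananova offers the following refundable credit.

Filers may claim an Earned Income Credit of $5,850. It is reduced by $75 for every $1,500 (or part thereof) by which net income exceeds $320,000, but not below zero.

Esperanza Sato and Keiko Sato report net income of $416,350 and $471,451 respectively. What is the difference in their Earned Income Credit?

Esperanza ($416,350): Earned Income Credit: income exceeds $320,000 by $96,350, which is 65 full-or-partial $1,500 increments; reduction = 65 × $75 = $4,875, leaving $975.
Keiko ($471,451): Earned Income Credit: income exceeds $320,000 by $151,451 → 101 increments × $75 = $7,575 ≥ base, so the credit is $0.
Difference: |$975 − $0| = $975.

$975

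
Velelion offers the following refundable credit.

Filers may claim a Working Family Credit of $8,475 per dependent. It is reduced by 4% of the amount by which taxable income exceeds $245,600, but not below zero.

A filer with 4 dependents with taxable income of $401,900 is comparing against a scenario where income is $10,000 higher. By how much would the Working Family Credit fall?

$400

At $401,900 — base = 4 × $8,475 = $33,900. 4% of the $156,300 excess over $245,600 is $6,252; credit = $33,900 − $6,252 = $27,648.
At $411,900 — base = 4 × $8,475 = $33,900. 4% of the $166,300 excess over $245,600 is $6,652; credit = $33,900 − $6,652 = $27,248.
Lost: $27,648 − $27,248 = $400.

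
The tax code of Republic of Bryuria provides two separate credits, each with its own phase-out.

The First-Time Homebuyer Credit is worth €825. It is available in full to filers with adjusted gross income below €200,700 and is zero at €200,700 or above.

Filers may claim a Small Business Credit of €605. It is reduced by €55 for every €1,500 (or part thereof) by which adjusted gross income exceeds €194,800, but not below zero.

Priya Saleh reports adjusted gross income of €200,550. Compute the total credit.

€1,210

First-Time Homebuyer Credit: €200,550 is below the €200,700 cutoff, so the full €825 applies.
Small Business Credit: income exceeds €194,800 by €5,750, which is 4 full-or-partial €1,500 increments; reduction = 4 × €55 = €220, leaving €385.
Total: €825 + €385 = €1,210.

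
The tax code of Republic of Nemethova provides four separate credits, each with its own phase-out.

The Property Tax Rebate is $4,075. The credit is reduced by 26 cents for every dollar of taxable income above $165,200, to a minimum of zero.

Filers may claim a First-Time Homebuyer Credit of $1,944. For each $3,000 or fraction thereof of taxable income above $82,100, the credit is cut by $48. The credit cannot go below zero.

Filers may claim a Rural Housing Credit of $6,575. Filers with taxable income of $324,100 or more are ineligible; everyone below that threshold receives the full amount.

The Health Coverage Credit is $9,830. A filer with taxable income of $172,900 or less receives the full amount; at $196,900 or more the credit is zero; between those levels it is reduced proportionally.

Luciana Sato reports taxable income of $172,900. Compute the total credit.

$18,934

Property Tax Rebate: 26% of the $7,700 excess over $165,200 is $2,002; credit = $4,075 − $2,002 = $2,073.
First-Time Homebuyer Credit: income exceeds $82,100 by $90,800, which is 31 full-or-partial $3,000 increments; reduction = 31 × $48 = $1,488, leaving $456.
Rural Housing Credit: $172,900 is below the $324,100 cutoff, so the full $6,575 applies.
Health Coverage Credit: $172,900 is at or below the $172,900 threshold, so the full $9,830 applies.
Total: $2,073 + $456 + $6,575 + $9,830 = $18,934.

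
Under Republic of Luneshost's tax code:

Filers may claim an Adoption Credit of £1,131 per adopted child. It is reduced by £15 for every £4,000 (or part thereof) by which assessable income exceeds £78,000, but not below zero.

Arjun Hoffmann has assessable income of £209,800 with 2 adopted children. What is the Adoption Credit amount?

£1,767

Adoption Credit: base = 2 × £1,131 = £2,262. income exceeds £78,000 by £131,800, which is 33 full-or-partial £4,000 increments; reduction = 33 × £15 = £495, leaving £1,767.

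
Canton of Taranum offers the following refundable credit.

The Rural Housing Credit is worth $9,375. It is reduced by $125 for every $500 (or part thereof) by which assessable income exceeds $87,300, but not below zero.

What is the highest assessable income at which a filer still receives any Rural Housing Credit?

$124,300

After 74 increments the reduction is 74 × $125 = $9,250, leaving $125; one more increment wipes it out. Increment 74 ends at excess 74 × $500 = $37,000, so the highest qualifying income is $87,300 + $37,000 = $124,300.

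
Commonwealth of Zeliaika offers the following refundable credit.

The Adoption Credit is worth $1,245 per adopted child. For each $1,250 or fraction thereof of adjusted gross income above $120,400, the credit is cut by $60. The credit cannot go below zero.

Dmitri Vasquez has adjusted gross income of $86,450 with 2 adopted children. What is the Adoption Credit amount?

Adoption Credit: base = 2 × $1,245 = $2,490. $86,450 is at or below the $120,400 threshold, so the full $2,490 applies.

$2,490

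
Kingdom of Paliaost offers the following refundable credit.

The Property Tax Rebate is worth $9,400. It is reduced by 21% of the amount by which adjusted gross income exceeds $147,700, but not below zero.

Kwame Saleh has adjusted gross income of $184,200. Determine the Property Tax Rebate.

$1,735

Property Tax Rebate: 21% of the $36,500 excess over $147,700 is $7,665; credit = $9,400 − $7,665 = $1,735.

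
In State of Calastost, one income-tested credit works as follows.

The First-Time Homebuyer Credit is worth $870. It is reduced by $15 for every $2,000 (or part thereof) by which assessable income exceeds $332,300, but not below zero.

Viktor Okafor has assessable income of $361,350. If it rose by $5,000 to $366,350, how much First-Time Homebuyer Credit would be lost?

$45

At $361,350 — income exceeds $332,300 by $29,050, which is 15 full-or-partial $2,000 increments; reduction = 15 × $15 = $225, leaving $645.
At $366,350 — income exceeds $332,300 by $34,050, which is 18 full-or-partial $2,000 increments; reduction = 18 × $15 = $270, leaving $600.
Lost: $645 − $600 = $45.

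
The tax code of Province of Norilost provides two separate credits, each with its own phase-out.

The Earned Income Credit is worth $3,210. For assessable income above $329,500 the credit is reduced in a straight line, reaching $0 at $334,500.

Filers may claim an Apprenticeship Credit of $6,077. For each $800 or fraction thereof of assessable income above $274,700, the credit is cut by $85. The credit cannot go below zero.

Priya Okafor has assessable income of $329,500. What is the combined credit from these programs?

$3,422

Earned Income Credit: $329,500 is at or below the $329,500 threshold, so the full $3,210 applies.
Apprenticeship Credit: income exceeds $274,700 by $54,800, which is 69 full-or-partial $800 increments; reduction = 69 × $85 = $5,865, leaving $212.
Total: $3,210 + $212 = $3,422.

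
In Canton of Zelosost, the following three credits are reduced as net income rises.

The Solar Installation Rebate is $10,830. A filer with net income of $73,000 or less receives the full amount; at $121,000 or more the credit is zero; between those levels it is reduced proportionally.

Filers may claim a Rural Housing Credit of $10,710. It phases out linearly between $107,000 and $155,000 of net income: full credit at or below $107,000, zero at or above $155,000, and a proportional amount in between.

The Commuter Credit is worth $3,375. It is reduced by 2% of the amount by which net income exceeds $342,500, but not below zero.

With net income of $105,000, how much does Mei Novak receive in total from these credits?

Solar Installation Rebate: $105,000 is $32,000 into a $48,000 phase-out range, leaving 16,000/48,000 of the credit: $10,830 × 16,000/48,000 = $3,610.
Rural Housing Credit: $105,000 is at or below the $107,000 threshold, so the full $10,710 applies.
Commuter Credit: $105,000 is at or below the $342,500 threshold, so the full $3,375 applies.
Total: $3,610 + $10,710 + $3,375 = $17,695.

$17,695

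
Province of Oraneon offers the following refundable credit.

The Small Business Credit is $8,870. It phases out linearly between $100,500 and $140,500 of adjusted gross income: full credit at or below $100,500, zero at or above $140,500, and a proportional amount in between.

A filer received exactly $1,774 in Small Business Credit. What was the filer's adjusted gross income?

$132,500

$1,774 is 1,774/8,870 of the full $8,870, so 7,096/8,870 of the $40,000 range has been used: income = $100,500 + $40,000 × 7,096/8,870 = $132,500.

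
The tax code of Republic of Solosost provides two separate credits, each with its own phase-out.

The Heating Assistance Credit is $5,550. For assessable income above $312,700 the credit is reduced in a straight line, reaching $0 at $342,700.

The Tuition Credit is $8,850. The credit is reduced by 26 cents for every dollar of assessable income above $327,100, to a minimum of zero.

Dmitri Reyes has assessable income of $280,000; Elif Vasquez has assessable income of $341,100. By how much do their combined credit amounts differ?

Dmitri ($280,000): Heating Assistance Credit: $280,000 is at or below the $312,700 threshold, so the full $5,550 applies. Tuition Credit: $280,000 is at or below the $327,100 threshold, so the full $8,850 applies. total $5,550 + $8,850 = $14,400
Elif ($341,100): Heating Assistance Credit: $341,100 is $28,400 into a $30,000 phase-out range, leaving 1,600/30,000 of the credit: $5,550 × 1,600/30,000 = $296. Tuition Credit: 26% of the $14,000 excess over $327,100 is $3,640; credit = $8,850 − $3,640 = $5,210. total $296 + $5,210 = $5,506
Difference: |$14,400 − $5,506| = $8,894.

$8,894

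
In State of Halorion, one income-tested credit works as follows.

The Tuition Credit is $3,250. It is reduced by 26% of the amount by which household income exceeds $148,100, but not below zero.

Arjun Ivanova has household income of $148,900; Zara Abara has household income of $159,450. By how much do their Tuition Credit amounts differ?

$2,743

Arjun ($148,900): Tuition Credit: 26% of the $800 excess over $148,100 is $208; credit = $3,250 − $208 = $3,042.
Zara ($159,450): Tuition Credit: 26% of the $11,350 excess over $148,100 is $2,951; credit = $3,250 − $2,951 = $299.
Difference: |$3,042 − $299| = $2,743.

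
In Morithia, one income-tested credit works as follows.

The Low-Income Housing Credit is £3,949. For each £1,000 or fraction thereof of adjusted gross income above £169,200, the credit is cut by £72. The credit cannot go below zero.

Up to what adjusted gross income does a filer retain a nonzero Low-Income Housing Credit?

After 54 increments the reduction is 54 × £72 = £3,888, leaving £61; one more increment wipes it out. Increment 54 ends at excess 54 × £1,000 = £54,000, so the highest qualifying income is £169,200 + £54,000 = £223,200.

£223,200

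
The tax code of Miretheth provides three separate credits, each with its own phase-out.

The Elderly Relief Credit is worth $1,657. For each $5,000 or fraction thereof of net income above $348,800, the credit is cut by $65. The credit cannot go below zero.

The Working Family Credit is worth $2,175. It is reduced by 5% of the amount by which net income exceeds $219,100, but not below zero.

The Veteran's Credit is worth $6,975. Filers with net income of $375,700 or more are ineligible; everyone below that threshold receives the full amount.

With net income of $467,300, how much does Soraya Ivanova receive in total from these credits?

Elderly Relief Credit: income exceeds $348,800 by $118,500, which is 24 full-or-partial $5,000 increments; reduction = 24 × $65 = $1,560, leaving $97.
Working Family Credit: 5% of the $248,200 excess over $219,100 is $12,410 ≥ base, so the credit is $0.
Veteran's Credit: $467,300 meets or exceeds the $375,700 cutoff, so the credit is $0.
Total: $97 + $0 + $0 = $97.

$97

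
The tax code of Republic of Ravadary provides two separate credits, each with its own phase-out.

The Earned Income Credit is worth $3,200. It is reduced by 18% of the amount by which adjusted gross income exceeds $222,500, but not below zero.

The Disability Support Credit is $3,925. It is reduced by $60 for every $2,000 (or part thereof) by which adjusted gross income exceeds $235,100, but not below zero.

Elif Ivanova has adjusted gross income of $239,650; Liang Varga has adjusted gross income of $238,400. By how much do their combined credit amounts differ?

$285

Elif ($239,650): Earned Income Credit: 18% of the $17,150 excess over $222,500 is $3,087; credit = $3,200 − $3,087 = $113. Disability Support Credit: income exceeds $235,100 by $4,550, which is 3 full-or-partial $2,000 increments; reduction = 3 × $60 = $180, leaving $3,745. total $113 + $3,745 = $3,858
Liang ($238,400): Earned Income Credit: 18% of the $15,900 excess over $222,500 is $2,862; credit = $3,200 − $2,862 = $338. Disability Support Credit: income exceeds $235,100 by $3,300, which is 2 full-or-partial $2,000 increments; reduction = 2 × $60 = $120, leaving $3,805. total $338 + $3,805 = $4,143
Difference: |$3,858 − $4,143| = $285.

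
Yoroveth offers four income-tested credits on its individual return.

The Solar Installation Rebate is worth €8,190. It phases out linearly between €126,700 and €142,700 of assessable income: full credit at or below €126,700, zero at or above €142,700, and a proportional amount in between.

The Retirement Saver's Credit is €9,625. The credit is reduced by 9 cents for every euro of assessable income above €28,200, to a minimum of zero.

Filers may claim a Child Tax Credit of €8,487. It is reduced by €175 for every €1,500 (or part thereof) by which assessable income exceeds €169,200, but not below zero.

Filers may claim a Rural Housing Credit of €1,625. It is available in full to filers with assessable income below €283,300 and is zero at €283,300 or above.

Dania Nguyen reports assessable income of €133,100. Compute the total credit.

€15,210

Solar Installation Rebate: €133,100 is €6,400 into a €16,000 phase-out range, leaving 9,600/16,000 of the credit: €8,190 × 9,600/16,000 = €4,914.
Retirement Saver's Credit: 9% of the €104,900 excess over €28,200 is €9,441; credit = €9,625 − €9,441 = €184.
Child Tax Credit: €133,100 is at or below the €169,200 threshold, so the full €8,487 applies.
Rural Housing Credit: €133,100 is below the €283,300 cutoff, so the full €1,625 applies.
Total: €4,914 + €184 + €8,487 + €1,625 = €15,210.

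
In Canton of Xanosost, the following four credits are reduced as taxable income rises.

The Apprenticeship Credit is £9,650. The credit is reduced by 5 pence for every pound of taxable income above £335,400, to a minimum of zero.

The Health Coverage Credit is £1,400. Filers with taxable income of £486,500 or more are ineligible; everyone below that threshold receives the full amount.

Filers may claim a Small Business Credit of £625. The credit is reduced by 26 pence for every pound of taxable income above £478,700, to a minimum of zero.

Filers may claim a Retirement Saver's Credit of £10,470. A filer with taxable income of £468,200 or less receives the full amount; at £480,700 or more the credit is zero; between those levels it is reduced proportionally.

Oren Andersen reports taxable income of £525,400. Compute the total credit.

£150

Apprenticeship Credit: 5% of the £190,000 excess over £335,400 is £9,500; credit = £9,650 − £9,500 = £150.
Health Coverage Credit: £525,400 meets or exceeds the £486,500 cutoff, so the credit is £0.
Small Business Credit: 26% of the £46,700 excess over £478,700 is £12,142 ≥ base, so the credit is £0.
Retirement Saver's Credit: £525,400 is at or above £480,700, so the credit is £0.
Total: £150 + £0 + £0 + £0 = £150.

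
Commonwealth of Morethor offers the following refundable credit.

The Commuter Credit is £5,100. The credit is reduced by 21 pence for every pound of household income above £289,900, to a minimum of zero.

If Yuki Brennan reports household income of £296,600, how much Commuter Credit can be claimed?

£3,693

Commuter Credit: 21% of the £6,700 excess over £289,900 is £1,407; credit = £5,100 − £1,407 = £3,693.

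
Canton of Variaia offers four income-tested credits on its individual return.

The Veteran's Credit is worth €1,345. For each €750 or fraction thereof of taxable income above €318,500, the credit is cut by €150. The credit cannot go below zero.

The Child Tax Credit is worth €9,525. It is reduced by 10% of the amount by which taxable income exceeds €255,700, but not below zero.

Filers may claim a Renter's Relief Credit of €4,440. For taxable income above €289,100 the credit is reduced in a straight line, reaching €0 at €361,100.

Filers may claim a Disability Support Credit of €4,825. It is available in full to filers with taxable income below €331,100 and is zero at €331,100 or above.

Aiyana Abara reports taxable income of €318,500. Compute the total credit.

€12,042

Veteran's Credit: €318,500 is at or below the €318,500 threshold, so the full €1,345 applies.
Child Tax Credit: 10% of the €62,800 excess over €255,700 is €6,280; credit = €9,525 − €6,280 = €3,245.
Renter's Relief Credit: €318,500 is €29,400 into a €72,000 phase-out range, leaving 42,600/72,000 of the credit: €4,440 × 42,600/72,000 = €2,627.
Disability Support Credit: €318,500 is below the €331,100 cutoff, so the full €4,825 applies.
Total: €1,345 + €3,245 + €2,627 + €4,825 = €12,042.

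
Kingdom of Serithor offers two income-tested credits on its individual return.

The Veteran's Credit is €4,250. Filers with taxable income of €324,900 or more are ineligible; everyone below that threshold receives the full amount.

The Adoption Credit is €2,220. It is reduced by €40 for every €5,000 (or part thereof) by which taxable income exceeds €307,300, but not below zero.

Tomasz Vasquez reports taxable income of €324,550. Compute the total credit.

€6,310

Veteran's Credit: €324,550 is below the €324,900 cutoff, so the full €4,250 applies.
Adoption Credit: income exceeds €307,300 by €17,250, which is 4 full-or-partial €5,000 increments; reduction = 4 × €40 = €160, leaving €2,060.
Total: €4,250 + €2,060 = €6,310.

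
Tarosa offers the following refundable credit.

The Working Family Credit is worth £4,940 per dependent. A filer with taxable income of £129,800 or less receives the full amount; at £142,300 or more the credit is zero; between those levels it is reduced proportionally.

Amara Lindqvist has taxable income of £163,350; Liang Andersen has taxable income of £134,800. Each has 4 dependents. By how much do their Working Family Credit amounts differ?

£11,856

Amara (£163,350): Working Family Credit: base = 4 × £4,940 = £19,760. £163,350 is at or above £142,300, so the credit is £0.
Liang (£134,800): Working Family Credit: base = 4 × £4,940 = £19,760. £134,800 is £5,000 into a £12,500 phase-out range, leaving 7,500/12,500 of the credit: £19,760 × 7,500/12,500 = £11,856.
Difference: |£0 − £11,856| = £11,856.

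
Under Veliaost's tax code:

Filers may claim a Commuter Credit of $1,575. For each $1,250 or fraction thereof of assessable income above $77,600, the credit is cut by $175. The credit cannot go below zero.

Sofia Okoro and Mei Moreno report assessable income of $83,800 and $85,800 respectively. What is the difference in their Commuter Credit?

Sofia ($83,800): Commuter Credit: income exceeds $77,600 by $6,200, which is 5 full-or-partial $1,250 increments; reduction = 5 × $175 = $875, leaving $700.
Mei ($85,800): Commuter Credit: income exceeds $77,600 by $8,200, which is 7 full-or-partial $1,250 increments; reduction = 7 × $175 = $1,225, leaving $350.
Difference: |$700 − $350| = $350.

$350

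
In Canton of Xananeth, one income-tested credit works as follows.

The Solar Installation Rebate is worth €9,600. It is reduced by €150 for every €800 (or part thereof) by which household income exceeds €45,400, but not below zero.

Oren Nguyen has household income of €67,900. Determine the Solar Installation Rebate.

€5,250

Solar Installation Rebate: income exceeds €45,400 by €22,500, which is 29 full-or-partial €800 increments; reduction = 29 × €150 = €4,350, leaving €5,250.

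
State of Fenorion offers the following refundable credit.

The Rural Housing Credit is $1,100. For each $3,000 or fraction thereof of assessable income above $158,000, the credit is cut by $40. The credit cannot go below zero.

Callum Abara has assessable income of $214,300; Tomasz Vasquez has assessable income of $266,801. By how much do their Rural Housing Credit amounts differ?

$340

Callum ($214,300): Rural Housing Credit: income exceeds $158,000 by $56,300, which is 19 full-or-partial $3,000 increments; reduction = 19 × $40 = $760, leaving $340.
Tomasz ($266,801): Rural Housing Credit: income exceeds $158,000 by $108,801 → 37 increments × $40 = $1,480 ≥ base, so the credit is $0.
Difference: |$340 − $0| = $340.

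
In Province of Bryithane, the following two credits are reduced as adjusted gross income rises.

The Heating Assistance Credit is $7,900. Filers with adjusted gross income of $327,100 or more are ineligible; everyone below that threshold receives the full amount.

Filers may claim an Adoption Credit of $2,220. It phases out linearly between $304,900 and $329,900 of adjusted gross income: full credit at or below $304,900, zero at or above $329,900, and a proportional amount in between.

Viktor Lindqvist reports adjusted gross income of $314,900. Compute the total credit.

Heating Assistance Credit: $314,900 is below the $327,100 cutoff, so the full $7,900 applies.
Adoption Credit: $314,900 is $10,000 into a $25,000 phase-out range, leaving 15,000/25,000 of the credit: $2,220 × 15,000/25,000 = $1,332.
Total: $7,900 + $1,332 = $9,232.

$9,232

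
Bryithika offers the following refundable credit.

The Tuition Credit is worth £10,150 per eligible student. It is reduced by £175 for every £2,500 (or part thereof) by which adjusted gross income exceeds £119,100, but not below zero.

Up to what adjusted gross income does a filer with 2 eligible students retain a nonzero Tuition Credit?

£406,600

Full credit = 2 × £10,150 = £20,300.
After 115 increments the reduction is 115 × £175 = £20,125, leaving £175; one more increment wipes it out. Increment 115 ends at excess 115 × £2,500 = £287,500, so the highest qualifying income is £119,100 + £287,500 = £406,600.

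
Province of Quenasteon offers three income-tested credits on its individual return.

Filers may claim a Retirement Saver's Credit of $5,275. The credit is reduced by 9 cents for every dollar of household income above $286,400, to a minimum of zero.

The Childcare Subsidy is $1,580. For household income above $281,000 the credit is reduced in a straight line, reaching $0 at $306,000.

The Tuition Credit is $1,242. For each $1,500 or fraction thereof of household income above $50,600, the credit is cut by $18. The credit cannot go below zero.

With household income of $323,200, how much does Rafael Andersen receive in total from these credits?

$1,963

Retirement Saver's Credit: 9% of the $36,800 excess over $286,400 is $3,312; credit = $5,275 − $3,312 = $1,963.
Childcare Subsidy: $323,200 is at or above $306,000, so the credit is $0.
Tuition Credit: income exceeds $50,600 by $272,600 → 182 increments × $18 = $3,276 ≥ base, so the credit is $0.
Total: $1,963 + $0 + $0 = $1,963.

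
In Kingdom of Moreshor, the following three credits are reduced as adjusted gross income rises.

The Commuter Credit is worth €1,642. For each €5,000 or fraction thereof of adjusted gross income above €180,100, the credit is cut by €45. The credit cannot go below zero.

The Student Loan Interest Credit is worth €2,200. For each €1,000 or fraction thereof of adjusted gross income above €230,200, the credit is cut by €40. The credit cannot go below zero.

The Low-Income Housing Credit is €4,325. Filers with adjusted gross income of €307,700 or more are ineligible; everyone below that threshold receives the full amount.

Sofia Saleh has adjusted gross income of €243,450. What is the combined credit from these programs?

€7,022

Commuter Credit: income exceeds €180,100 by €63,350, which is 13 full-or-partial €5,000 increments; reduction = 13 × €45 = €585, leaving €1,057.
Student Loan Interest Credit: income exceeds €230,200 by €13,250, which is 14 full-or-partial €1,000 increments; reduction = 14 × €40 = €560, leaving €1,640.
Low-Income Housing Credit: €243,450 is below the €307,700 cutoff, so the full €4,325 applies.
Total: €1,057 + €1,640 + €4,325 = €7,022.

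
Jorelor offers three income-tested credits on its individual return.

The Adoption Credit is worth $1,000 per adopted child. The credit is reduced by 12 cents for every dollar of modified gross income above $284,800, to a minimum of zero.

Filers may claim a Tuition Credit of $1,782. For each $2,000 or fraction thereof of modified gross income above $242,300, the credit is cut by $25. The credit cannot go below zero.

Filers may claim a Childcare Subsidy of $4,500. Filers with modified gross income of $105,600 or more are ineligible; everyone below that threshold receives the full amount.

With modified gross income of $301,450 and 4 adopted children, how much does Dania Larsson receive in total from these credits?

Adoption Credit: base = 4 × $1,000 = $4,000. 12% of the $16,650 excess over $284,800 is $1,998; credit = $4,000 − $1,998 = $2,002.
Tuition Credit: income exceeds $242,300 by $59,150, which is 30 full-or-partial $2,000 increments; reduction = 30 × $25 = $750, leaving $1,032.
Childcare Subsidy: $301,450 meets or exceeds the $105,600 cutoff, so the credit is $0.
Total: $2,002 + $1,032 + $0 = $3,034.

$3,034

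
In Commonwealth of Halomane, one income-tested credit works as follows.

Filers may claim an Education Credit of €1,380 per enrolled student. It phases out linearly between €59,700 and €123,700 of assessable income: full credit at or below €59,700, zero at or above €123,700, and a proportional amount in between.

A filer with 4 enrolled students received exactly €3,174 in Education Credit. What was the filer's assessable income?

Full credit = 4 × €1,380 = €5,520.
€3,174 is 3,174/5,520 of the full €5,520, so 2,346/5,520 of the €64,000 range has been used: income = €59,700 + €64,000 × 2,346/5,520 = €86,900.

€86,900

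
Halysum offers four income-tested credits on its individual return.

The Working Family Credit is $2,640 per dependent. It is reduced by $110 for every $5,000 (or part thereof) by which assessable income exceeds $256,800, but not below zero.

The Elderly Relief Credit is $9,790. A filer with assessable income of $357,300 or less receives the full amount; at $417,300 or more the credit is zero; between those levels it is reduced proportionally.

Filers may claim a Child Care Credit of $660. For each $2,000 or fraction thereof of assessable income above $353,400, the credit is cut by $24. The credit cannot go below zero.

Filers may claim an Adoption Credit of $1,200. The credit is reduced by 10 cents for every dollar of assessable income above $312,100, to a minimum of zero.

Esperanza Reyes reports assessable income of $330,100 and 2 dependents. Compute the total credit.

Working Family Credit: base = 2 × $2,640 = $5,280. income exceeds $256,800 by $73,300, which is 15 full-or-partial $5,000 increments; reduction = 15 × $110 = $1,650, leaving $3,630.
Elderly Relief Credit: $330,100 is at or below the $357,300 threshold, so the full $9,790 applies.
Child Care Credit: $330,100 is at or below the $353,400 threshold, so the full $660 applies.
Adoption Credit: 10% of the $18,000 excess over $312,100 is $1,800 ≥ base, so the credit is $0.
Total: $3,630 + $9,790 + $660 + $0 = $14,080.

$14,080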